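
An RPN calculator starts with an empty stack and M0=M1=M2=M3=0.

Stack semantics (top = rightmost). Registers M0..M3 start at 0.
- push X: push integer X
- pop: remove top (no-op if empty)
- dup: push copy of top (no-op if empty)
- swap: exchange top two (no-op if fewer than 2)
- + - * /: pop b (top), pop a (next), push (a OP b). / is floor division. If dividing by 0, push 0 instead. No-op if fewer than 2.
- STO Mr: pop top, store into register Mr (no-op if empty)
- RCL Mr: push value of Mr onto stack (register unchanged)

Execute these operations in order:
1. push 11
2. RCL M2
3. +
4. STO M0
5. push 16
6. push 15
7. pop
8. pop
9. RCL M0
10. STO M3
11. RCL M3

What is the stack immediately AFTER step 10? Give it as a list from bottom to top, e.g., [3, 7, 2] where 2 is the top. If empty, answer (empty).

After op 1 (push 11): stack=[11] mem=[0,0,0,0]
After op 2 (RCL M2): stack=[11,0] mem=[0,0,0,0]
After op 3 (+): stack=[11] mem=[0,0,0,0]
After op 4 (STO M0): stack=[empty] mem=[11,0,0,0]
After op 5 (push 16): stack=[16] mem=[11,0,0,0]
After op 6 (push 15): stack=[16,15] mem=[11,0,0,0]
After op 7 (pop): stack=[16] mem=[11,0,0,0]
After op 8 (pop): stack=[empty] mem=[11,0,0,0]
After op 9 (RCL M0): stack=[11] mem=[11,0,0,0]
After op 10 (STO M3): stack=[empty] mem=[11,0,0,11]

(empty)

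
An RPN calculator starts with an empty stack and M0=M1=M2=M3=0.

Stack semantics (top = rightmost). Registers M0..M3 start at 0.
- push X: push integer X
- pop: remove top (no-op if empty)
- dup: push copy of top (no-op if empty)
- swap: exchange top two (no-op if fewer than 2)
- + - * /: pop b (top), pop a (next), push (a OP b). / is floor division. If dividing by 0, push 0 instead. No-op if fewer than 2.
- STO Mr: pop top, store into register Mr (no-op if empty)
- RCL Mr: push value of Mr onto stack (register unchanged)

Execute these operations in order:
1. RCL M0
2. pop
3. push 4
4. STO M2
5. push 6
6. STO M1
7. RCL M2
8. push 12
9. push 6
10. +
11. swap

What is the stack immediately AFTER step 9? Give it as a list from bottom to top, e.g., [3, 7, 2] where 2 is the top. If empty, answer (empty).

After op 1 (RCL M0): stack=[0] mem=[0,0,0,0]
After op 2 (pop): stack=[empty] mem=[0,0,0,0]
After op 3 (push 4): stack=[4] mem=[0,0,0,0]
After op 4 (STO M2): stack=[empty] mem=[0,0,4,0]
After op 5 (push 6): stack=[6] mem=[0,0,4,0]
After op 6 (STO M1): stack=[empty] mem=[0,6,4,0]
After op 7 (RCL M2): stack=[4] mem=[0,6,4,0]
After op 8 (push 12): stack=[4,12] mem=[0,6,4,0]
After op 9 (push 6): stack=[4,12,6] mem=[0,6,4,0]

[4, 12, 6]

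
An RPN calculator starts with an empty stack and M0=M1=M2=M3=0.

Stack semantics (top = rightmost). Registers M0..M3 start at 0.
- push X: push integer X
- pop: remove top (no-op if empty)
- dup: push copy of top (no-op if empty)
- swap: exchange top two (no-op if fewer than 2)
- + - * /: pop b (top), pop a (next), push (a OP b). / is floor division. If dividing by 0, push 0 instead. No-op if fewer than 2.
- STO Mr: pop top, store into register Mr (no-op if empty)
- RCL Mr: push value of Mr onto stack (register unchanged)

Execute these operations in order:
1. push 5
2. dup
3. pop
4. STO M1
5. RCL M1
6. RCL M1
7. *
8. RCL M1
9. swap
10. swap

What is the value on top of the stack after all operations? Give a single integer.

After op 1 (push 5): stack=[5] mem=[0,0,0,0]
After op 2 (dup): stack=[5,5] mem=[0,0,0,0]
After op 3 (pop): stack=[5] mem=[0,0,0,0]
After op 4 (STO M1): stack=[empty] mem=[0,5,0,0]
After op 5 (RCL M1): stack=[5] mem=[0,5,0,0]
After op 6 (RCL M1): stack=[5,5] mem=[0,5,0,0]
After op 7 (*): stack=[25] mem=[0,5,0,0]
After op 8 (RCL M1): stack=[25,5] mem=[0,5,0,0]
After op 9 (swap): stack=[5,25] mem=[0,5,0,0]
After op 10 (swap): stack=[25,5] mem=[0,5,0,0]

Answer: 5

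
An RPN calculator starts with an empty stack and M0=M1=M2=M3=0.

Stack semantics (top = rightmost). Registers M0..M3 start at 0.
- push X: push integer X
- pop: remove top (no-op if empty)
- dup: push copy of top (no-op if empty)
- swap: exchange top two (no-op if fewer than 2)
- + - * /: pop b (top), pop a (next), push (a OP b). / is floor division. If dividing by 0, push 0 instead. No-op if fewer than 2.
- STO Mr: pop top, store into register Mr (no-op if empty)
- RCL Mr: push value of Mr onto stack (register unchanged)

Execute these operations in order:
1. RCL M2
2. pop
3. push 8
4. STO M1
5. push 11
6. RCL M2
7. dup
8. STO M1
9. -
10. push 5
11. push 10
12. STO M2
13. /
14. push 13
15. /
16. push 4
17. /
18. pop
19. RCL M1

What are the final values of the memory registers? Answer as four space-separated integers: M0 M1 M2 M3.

After op 1 (RCL M2): stack=[0] mem=[0,0,0,0]
After op 2 (pop): stack=[empty] mem=[0,0,0,0]
After op 3 (push 8): stack=[8] mem=[0,0,0,0]
After op 4 (STO M1): stack=[empty] mem=[0,8,0,0]
After op 5 (push 11): stack=[11] mem=[0,8,0,0]
After op 6 (RCL M2): stack=[11,0] mem=[0,8,0,0]
After op 7 (dup): stack=[11,0,0] mem=[0,8,0,0]
After op 8 (STO M1): stack=[11,0] mem=[0,0,0,0]
After op 9 (-): stack=[11] mem=[0,0,0,0]
After op 10 (push 5): stack=[11,5] mem=[0,0,0,0]
After op 11 (push 10): stack=[11,5,10] mem=[0,0,0,0]
After op 12 (STO M2): stack=[11,5] mem=[0,0,10,0]
After op 13 (/): stack=[2] mem=[0,0,10,0]
After op 14 (push 13): stack=[2,13] mem=[0,0,10,0]
After op 15 (/): stack=[0] mem=[0,0,10,0]
After op 16 (push 4): stack=[0,4] mem=[0,0,10,0]
After op 17 (/): stack=[0] mem=[0,0,10,0]
After op 18 (pop): stack=[empty] mem=[0,0,10,0]
After op 19 (RCL M1): stack=[0] mem=[0,0,10,0]

Answer: 0 0 10 0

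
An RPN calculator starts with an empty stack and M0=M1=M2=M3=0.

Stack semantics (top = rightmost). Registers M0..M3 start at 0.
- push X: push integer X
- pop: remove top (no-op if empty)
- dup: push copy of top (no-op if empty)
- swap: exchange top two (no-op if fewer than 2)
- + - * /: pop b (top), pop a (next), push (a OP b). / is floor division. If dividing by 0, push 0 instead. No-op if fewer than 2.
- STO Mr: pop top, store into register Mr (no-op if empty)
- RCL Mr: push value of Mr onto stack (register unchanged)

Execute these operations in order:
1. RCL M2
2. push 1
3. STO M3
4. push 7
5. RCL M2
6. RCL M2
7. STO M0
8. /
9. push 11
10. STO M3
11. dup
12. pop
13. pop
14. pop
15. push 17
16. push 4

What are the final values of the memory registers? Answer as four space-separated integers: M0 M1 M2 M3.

Answer: 0 0 0 11

Derivation:
After op 1 (RCL M2): stack=[0] mem=[0,0,0,0]
After op 2 (push 1): stack=[0,1] mem=[0,0,0,0]
After op 3 (STO M3): stack=[0] mem=[0,0,0,1]
After op 4 (push 7): stack=[0,7] mem=[0,0,0,1]
After op 5 (RCL M2): stack=[0,7,0] mem=[0,0,0,1]
After op 6 (RCL M2): stack=[0,7,0,0] mem=[0,0,0,1]
After op 7 (STO M0): stack=[0,7,0] mem=[0,0,0,1]
After op 8 (/): stack=[0,0] mem=[0,0,0,1]
After op 9 (push 11): stack=[0,0,11] mem=[0,0,0,1]
After op 10 (STO M3): stack=[0,0] mem=[0,0,0,11]
After op 11 (dup): stack=[0,0,0] mem=[0,0,0,11]
After op 12 (pop): stack=[0,0] mem=[0,0,0,11]
After op 13 (pop): stack=[0] mem=[0,0,0,11]
After op 14 (pop): stack=[empty] mem=[0,0,0,11]
After op 15 (push 17): stack=[17] mem=[0,0,0,11]
After op 16 (push 4): stack=[17,4] mem=[0,0,0,11]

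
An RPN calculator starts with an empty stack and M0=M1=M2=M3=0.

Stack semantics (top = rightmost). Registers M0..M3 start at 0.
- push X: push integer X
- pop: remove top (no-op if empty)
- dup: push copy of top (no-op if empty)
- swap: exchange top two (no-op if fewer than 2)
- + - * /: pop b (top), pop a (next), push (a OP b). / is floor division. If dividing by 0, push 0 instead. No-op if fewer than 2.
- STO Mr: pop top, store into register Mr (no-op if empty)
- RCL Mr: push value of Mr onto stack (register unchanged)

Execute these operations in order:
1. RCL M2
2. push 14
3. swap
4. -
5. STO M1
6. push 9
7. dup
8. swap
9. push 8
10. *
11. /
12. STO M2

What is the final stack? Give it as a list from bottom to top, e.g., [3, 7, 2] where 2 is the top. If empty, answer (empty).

Answer: (empty)

Derivation:
After op 1 (RCL M2): stack=[0] mem=[0,0,0,0]
After op 2 (push 14): stack=[0,14] mem=[0,0,0,0]
After op 3 (swap): stack=[14,0] mem=[0,0,0,0]
After op 4 (-): stack=[14] mem=[0,0,0,0]
After op 5 (STO M1): stack=[empty] mem=[0,14,0,0]
After op 6 (push 9): stack=[9] mem=[0,14,0,0]
After op 7 (dup): stack=[9,9] mem=[0,14,0,0]
After op 8 (swap): stack=[9,9] mem=[0,14,0,0]
After op 9 (push 8): stack=[9,9,8] mem=[0,14,0,0]
After op 10 (*): stack=[9,72] mem=[0,14,0,0]
After op 11 (/): stack=[0] mem=[0,14,0,0]
After op 12 (STO M2): stack=[empty] mem=[0,14,0,0]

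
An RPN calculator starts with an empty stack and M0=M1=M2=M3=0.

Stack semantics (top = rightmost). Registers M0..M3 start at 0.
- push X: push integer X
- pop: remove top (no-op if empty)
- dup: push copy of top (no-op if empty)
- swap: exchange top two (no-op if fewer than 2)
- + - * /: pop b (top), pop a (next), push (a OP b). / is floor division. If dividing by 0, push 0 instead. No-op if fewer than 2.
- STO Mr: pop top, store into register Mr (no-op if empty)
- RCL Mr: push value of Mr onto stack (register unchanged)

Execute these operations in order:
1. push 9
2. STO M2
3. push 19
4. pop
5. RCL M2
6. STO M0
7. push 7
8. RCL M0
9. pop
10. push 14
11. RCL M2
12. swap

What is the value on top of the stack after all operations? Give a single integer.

After op 1 (push 9): stack=[9] mem=[0,0,0,0]
After op 2 (STO M2): stack=[empty] mem=[0,0,9,0]
After op 3 (push 19): stack=[19] mem=[0,0,9,0]
After op 4 (pop): stack=[empty] mem=[0,0,9,0]
After op 5 (RCL M2): stack=[9] mem=[0,0,9,0]
After op 6 (STO M0): stack=[empty] mem=[9,0,9,0]
After op 7 (push 7): stack=[7] mem=[9,0,9,0]
After op 8 (RCL M0): stack=[7,9] mem=[9,0,9,0]
After op 9 (pop): stack=[7] mem=[9,0,9,0]
After op 10 (push 14): stack=[7,14] mem=[9,0,9,0]
After op 11 (RCL M2): stack=[7,14,9] mem=[9,0,9,0]
After op 12 (swap): stack=[7,9,14] mem=[9,0,9,0]

Answer: 14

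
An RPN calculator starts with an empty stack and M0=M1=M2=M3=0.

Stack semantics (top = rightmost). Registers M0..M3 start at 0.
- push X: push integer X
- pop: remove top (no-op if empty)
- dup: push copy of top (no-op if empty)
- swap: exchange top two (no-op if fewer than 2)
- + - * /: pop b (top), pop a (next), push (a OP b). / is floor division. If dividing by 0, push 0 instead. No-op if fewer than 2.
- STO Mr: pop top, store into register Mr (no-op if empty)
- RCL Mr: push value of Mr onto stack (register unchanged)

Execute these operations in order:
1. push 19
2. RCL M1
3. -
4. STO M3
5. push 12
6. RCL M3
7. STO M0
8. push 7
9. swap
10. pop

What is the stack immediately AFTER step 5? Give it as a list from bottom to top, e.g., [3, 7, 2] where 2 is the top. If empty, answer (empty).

After op 1 (push 19): stack=[19] mem=[0,0,0,0]
After op 2 (RCL M1): stack=[19,0] mem=[0,0,0,0]
After op 3 (-): stack=[19] mem=[0,0,0,0]
After op 4 (STO M3): stack=[empty] mem=[0,0,0,19]
After op 5 (push 12): stack=[12] mem=[0,0,0,19]

[12]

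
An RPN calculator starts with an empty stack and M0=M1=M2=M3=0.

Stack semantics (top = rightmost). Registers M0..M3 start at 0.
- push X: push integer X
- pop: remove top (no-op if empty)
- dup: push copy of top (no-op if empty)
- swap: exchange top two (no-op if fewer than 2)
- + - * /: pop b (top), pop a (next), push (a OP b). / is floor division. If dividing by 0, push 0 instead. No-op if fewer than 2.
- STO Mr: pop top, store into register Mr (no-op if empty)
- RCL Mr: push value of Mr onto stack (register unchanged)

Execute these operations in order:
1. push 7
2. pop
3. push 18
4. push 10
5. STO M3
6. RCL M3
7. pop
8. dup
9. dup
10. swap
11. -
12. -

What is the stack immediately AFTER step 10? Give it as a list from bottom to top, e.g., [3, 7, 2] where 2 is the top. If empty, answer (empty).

After op 1 (push 7): stack=[7] mem=[0,0,0,0]
After op 2 (pop): stack=[empty] mem=[0,0,0,0]
After op 3 (push 18): stack=[18] mem=[0,0,0,0]
After op 4 (push 10): stack=[18,10] mem=[0,0,0,0]
After op 5 (STO M3): stack=[18] mem=[0,0,0,10]
After op 6 (RCL M3): stack=[18,10] mem=[0,0,0,10]
After op 7 (pop): stack=[18] mem=[0,0,0,10]
After op 8 (dup): stack=[18,18] mem=[0,0,0,10]
After op 9 (dup): stack=[18,18,18] mem=[0,0,0,10]
After op 10 (swap): stack=[18,18,18] mem=[0,0,0,10]

[18, 18, 18]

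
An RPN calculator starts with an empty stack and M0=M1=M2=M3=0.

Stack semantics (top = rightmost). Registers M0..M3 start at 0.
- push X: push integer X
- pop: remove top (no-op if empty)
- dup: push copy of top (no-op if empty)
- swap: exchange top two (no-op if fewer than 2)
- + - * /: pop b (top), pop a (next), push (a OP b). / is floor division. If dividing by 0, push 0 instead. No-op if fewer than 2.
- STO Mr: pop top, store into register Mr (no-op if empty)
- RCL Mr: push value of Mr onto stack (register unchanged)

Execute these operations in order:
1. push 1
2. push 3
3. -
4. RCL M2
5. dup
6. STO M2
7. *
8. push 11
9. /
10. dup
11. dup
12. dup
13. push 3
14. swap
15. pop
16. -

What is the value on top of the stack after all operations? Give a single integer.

Answer: -3

Derivation:
After op 1 (push 1): stack=[1] mem=[0,0,0,0]
After op 2 (push 3): stack=[1,3] mem=[0,0,0,0]
After op 3 (-): stack=[-2] mem=[0,0,0,0]
After op 4 (RCL M2): stack=[-2,0] mem=[0,0,0,0]
After op 5 (dup): stack=[-2,0,0] mem=[0,0,0,0]
After op 6 (STO M2): stack=[-2,0] mem=[0,0,0,0]
After op 7 (*): stack=[0] mem=[0,0,0,0]
After op 8 (push 11): stack=[0,11] mem=[0,0,0,0]
After op 9 (/): stack=[0] mem=[0,0,0,0]
After op 10 (dup): stack=[0,0] mem=[0,0,0,0]
After op 11 (dup): stack=[0,0,0] mem=[0,0,0,0]
After op 12 (dup): stack=[0,0,0,0] mem=[0,0,0,0]
After op 13 (push 3): stack=[0,0,0,0,3] mem=[0,0,0,0]
After op 14 (swap): stack=[0,0,0,3,0] mem=[0,0,0,0]
After op 15 (pop): stack=[0,0,0,3] mem=[0,0,0,0]
After op 16 (-): stack=[0,0,-3] mem=[0,0,0,0]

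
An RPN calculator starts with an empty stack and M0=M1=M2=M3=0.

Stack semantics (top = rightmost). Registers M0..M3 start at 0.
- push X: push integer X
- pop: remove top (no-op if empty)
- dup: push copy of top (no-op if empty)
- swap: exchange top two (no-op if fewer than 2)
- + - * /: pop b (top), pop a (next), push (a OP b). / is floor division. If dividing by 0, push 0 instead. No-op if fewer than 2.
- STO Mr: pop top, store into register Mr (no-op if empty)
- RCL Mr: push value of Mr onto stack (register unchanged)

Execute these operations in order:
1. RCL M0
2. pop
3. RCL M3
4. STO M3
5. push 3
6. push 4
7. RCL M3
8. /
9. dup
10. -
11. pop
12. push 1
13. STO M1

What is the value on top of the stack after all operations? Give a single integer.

After op 1 (RCL M0): stack=[0] mem=[0,0,0,0]
After op 2 (pop): stack=[empty] mem=[0,0,0,0]
After op 3 (RCL M3): stack=[0] mem=[0,0,0,0]
After op 4 (STO M3): stack=[empty] mem=[0,0,0,0]
After op 5 (push 3): stack=[3] mem=[0,0,0,0]
After op 6 (push 4): stack=[3,4] mem=[0,0,0,0]
After op 7 (RCL M3): stack=[3,4,0] mem=[0,0,0,0]
After op 8 (/): stack=[3,0] mem=[0,0,0,0]
After op 9 (dup): stack=[3,0,0] mem=[0,0,0,0]
After op 10 (-): stack=[3,0] mem=[0,0,0,0]
After op 11 (pop): stack=[3] mem=[0,0,0,0]
After op 12 (push 1): stack=[3,1] mem=[0,0,0,0]
After op 13 (STO M1): stack=[3] mem=[0,1,0,0]

Answer: 3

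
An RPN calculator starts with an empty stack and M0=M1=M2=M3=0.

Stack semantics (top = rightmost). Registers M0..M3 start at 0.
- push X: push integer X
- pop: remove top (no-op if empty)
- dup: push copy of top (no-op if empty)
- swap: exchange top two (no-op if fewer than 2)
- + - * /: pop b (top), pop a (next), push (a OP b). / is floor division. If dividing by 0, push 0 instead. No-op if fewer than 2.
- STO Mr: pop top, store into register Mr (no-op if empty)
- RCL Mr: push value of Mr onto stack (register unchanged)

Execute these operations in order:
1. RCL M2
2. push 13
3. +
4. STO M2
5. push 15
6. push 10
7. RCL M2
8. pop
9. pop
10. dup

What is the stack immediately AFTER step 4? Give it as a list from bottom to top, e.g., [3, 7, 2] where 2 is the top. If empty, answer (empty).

After op 1 (RCL M2): stack=[0] mem=[0,0,0,0]
After op 2 (push 13): stack=[0,13] mem=[0,0,0,0]
After op 3 (+): stack=[13] mem=[0,0,0,0]
After op 4 (STO M2): stack=[empty] mem=[0,0,13,0]

(empty)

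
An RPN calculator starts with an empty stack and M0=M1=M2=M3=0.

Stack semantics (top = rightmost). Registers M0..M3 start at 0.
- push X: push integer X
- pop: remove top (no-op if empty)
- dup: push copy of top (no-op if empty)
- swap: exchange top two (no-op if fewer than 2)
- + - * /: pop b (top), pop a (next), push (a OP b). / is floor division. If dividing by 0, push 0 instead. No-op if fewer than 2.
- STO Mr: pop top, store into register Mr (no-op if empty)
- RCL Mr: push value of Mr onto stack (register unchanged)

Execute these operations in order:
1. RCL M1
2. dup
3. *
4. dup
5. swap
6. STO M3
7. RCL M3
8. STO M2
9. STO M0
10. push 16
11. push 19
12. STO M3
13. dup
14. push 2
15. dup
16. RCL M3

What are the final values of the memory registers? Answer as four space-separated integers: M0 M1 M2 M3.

Answer: 0 0 0 19

Derivation:
After op 1 (RCL M1): stack=[0] mem=[0,0,0,0]
After op 2 (dup): stack=[0,0] mem=[0,0,0,0]
After op 3 (*): stack=[0] mem=[0,0,0,0]
After op 4 (dup): stack=[0,0] mem=[0,0,0,0]
After op 5 (swap): stack=[0,0] mem=[0,0,0,0]
After op 6 (STO M3): stack=[0] mem=[0,0,0,0]
After op 7 (RCL M3): stack=[0,0] mem=[0,0,0,0]
After op 8 (STO M2): stack=[0] mem=[0,0,0,0]
After op 9 (STO M0): stack=[empty] mem=[0,0,0,0]
After op 10 (push 16): stack=[16] mem=[0,0,0,0]
After op 11 (push 19): stack=[16,19] mem=[0,0,0,0]
After op 12 (STO M3): stack=[16] mem=[0,0,0,19]
After op 13 (dup): stack=[16,16] mem=[0,0,0,19]
After op 14 (push 2): stack=[16,16,2] mem=[0,0,0,19]
After op 15 (dup): stack=[16,16,2,2] mem=[0,0,0,19]
After op 16 (RCL M3): stack=[16,16,2,2,19] mem=[0,0,0,19]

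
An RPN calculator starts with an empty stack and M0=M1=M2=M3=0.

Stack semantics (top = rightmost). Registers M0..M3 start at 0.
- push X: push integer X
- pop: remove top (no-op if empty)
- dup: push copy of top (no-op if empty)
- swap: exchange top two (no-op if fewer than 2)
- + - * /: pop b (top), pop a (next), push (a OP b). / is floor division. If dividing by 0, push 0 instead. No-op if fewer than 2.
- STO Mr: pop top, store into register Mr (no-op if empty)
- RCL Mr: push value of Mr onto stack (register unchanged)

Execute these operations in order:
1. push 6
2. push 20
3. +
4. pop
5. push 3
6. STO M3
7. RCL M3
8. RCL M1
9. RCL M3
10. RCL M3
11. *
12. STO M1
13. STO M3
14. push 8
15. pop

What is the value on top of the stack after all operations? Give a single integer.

Answer: 3

Derivation:
After op 1 (push 6): stack=[6] mem=[0,0,0,0]
After op 2 (push 20): stack=[6,20] mem=[0,0,0,0]
After op 3 (+): stack=[26] mem=[0,0,0,0]
After op 4 (pop): stack=[empty] mem=[0,0,0,0]
After op 5 (push 3): stack=[3] mem=[0,0,0,0]
After op 6 (STO M3): stack=[empty] mem=[0,0,0,3]
After op 7 (RCL M3): stack=[3] mem=[0,0,0,3]
After op 8 (RCL M1): stack=[3,0] mem=[0,0,0,3]
After op 9 (RCL M3): stack=[3,0,3] mem=[0,0,0,3]
After op 10 (RCL M3): stack=[3,0,3,3] mem=[0,0,0,3]
After op 11 (*): stack=[3,0,9] mem=[0,0,0,3]
After op 12 (STO M1): stack=[3,0] mem=[0,9,0,3]
After op 13 (STO M3): stack=[3] mem=[0,9,0,0]
After op 14 (push 8): stack=[3,8] mem=[0,9,0,0]
After op 15 (pop): stack=[3] mem=[0,9,0,0]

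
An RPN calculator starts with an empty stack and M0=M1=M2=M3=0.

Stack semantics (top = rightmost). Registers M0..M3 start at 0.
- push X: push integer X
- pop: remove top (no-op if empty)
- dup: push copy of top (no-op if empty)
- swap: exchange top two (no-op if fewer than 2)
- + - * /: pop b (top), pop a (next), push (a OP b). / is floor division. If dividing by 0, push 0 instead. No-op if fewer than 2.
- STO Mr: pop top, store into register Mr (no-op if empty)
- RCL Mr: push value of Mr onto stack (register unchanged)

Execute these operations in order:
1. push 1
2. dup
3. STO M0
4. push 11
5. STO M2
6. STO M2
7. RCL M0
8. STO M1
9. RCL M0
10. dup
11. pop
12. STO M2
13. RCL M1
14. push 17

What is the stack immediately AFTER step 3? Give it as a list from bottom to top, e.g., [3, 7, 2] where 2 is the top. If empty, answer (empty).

After op 1 (push 1): stack=[1] mem=[0,0,0,0]
After op 2 (dup): stack=[1,1] mem=[0,0,0,0]
After op 3 (STO M0): stack=[1] mem=[1,0,0,0]

[1]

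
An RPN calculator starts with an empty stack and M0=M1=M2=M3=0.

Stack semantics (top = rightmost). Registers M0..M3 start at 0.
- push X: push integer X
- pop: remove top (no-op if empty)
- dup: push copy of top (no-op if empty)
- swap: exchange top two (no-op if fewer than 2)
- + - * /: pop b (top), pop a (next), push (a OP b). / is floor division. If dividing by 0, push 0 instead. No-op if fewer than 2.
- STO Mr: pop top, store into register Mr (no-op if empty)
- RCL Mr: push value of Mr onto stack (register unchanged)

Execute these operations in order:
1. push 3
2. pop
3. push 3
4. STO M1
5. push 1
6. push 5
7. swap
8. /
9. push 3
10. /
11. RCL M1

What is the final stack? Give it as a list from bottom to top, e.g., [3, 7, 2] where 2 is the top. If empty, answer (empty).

Answer: [1, 3]

Derivation:
After op 1 (push 3): stack=[3] mem=[0,0,0,0]
After op 2 (pop): stack=[empty] mem=[0,0,0,0]
After op 3 (push 3): stack=[3] mem=[0,0,0,0]
After op 4 (STO M1): stack=[empty] mem=[0,3,0,0]
After op 5 (push 1): stack=[1] mem=[0,3,0,0]
After op 6 (push 5): stack=[1,5] mem=[0,3,0,0]
After op 7 (swap): stack=[5,1] mem=[0,3,0,0]
After op 8 (/): stack=[5] mem=[0,3,0,0]
After op 9 (push 3): stack=[5,3] mem=[0,3,0,0]
After op 10 (/): stack=[1] mem=[0,3,0,0]
After op 11 (RCL M1): stack=[1,3] mem=[0,3,0,0]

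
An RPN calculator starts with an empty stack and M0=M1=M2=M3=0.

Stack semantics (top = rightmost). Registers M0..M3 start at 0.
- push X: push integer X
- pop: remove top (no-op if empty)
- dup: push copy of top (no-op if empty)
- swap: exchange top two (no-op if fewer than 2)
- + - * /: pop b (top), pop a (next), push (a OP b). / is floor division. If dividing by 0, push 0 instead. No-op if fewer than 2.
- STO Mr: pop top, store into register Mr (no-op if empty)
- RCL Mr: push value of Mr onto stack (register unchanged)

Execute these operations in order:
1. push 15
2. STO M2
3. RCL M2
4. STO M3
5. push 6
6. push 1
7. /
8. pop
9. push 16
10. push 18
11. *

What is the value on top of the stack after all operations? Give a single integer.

After op 1 (push 15): stack=[15] mem=[0,0,0,0]
After op 2 (STO M2): stack=[empty] mem=[0,0,15,0]
After op 3 (RCL M2): stack=[15] mem=[0,0,15,0]
After op 4 (STO M3): stack=[empty] mem=[0,0,15,15]
After op 5 (push 6): stack=[6] mem=[0,0,15,15]
After op 6 (push 1): stack=[6,1] mem=[0,0,15,15]
After op 7 (/): stack=[6] mem=[0,0,15,15]
After op 8 (pop): stack=[empty] mem=[0,0,15,15]
After op 9 (push 16): stack=[16] mem=[0,0,15,15]
After op 10 (push 18): stack=[16,18] mem=[0,0,15,15]
After op 11 (*): stack=[288] mem=[0,0,15,15]

Answer: 288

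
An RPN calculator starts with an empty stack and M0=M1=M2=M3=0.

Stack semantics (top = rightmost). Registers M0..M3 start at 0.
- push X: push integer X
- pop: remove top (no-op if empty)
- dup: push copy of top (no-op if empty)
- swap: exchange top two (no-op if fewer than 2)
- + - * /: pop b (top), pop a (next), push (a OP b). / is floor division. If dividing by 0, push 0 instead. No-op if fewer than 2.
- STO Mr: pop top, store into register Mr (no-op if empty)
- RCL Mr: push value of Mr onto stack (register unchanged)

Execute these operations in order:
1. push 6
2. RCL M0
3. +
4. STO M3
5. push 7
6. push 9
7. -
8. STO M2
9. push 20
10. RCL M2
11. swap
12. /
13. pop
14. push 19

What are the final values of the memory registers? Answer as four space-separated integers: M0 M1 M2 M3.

Answer: 0 0 -2 6

Derivation:
After op 1 (push 6): stack=[6] mem=[0,0,0,0]
After op 2 (RCL M0): stack=[6,0] mem=[0,0,0,0]
After op 3 (+): stack=[6] mem=[0,0,0,0]
After op 4 (STO M3): stack=[empty] mem=[0,0,0,6]
After op 5 (push 7): stack=[7] mem=[0,0,0,6]
After op 6 (push 9): stack=[7,9] mem=[0,0,0,6]
After op 7 (-): stack=[-2] mem=[0,0,0,6]
After op 8 (STO M2): stack=[empty] mem=[0,0,-2,6]
After op 9 (push 20): stack=[20] mem=[0,0,-2,6]
After op 10 (RCL M2): stack=[20,-2] mem=[0,0,-2,6]
After op 11 (swap): stack=[-2,20] mem=[0,0,-2,6]
After op 12 (/): stack=[-1] mem=[0,0,-2,6]
After op 13 (pop): stack=[empty] mem=[0,0,-2,6]
After op 14 (push 19): stack=[19] mem=[0,0,-2,6]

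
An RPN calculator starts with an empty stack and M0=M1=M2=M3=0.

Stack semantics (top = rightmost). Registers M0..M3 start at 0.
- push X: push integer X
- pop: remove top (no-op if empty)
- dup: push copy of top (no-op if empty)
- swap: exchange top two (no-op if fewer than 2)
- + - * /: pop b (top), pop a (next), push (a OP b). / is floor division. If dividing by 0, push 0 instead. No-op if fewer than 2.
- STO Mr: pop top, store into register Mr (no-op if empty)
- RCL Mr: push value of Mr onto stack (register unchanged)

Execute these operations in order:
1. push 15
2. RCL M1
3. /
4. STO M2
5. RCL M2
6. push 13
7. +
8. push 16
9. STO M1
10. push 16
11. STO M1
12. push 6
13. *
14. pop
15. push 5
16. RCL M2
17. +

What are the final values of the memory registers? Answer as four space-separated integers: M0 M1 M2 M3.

Answer: 0 16 0 0

Derivation:
After op 1 (push 15): stack=[15] mem=[0,0,0,0]
After op 2 (RCL M1): stack=[15,0] mem=[0,0,0,0]
After op 3 (/): stack=[0] mem=[0,0,0,0]
After op 4 (STO M2): stack=[empty] mem=[0,0,0,0]
After op 5 (RCL M2): stack=[0] mem=[0,0,0,0]
After op 6 (push 13): stack=[0,13] mem=[0,0,0,0]
After op 7 (+): stack=[13] mem=[0,0,0,0]
After op 8 (push 16): stack=[13,16] mem=[0,0,0,0]
After op 9 (STO M1): stack=[13] mem=[0,16,0,0]
After op 10 (push 16): stack=[13,16] mem=[0,16,0,0]
After op 11 (STO M1): stack=[13] mem=[0,16,0,0]
After op 12 (push 6): stack=[13,6] mem=[0,16,0,0]
After op 13 (*): stack=[78] mem=[0,16,0,0]
After op 14 (pop): stack=[empty] mem=[0,16,0,0]
After op 15 (push 5): stack=[5] mem=[0,16,0,0]
After op 16 (RCL M2): stack=[5,0] mem=[0,16,0,0]
After op 17 (+): stack=[5] mem=[0,16,0,0]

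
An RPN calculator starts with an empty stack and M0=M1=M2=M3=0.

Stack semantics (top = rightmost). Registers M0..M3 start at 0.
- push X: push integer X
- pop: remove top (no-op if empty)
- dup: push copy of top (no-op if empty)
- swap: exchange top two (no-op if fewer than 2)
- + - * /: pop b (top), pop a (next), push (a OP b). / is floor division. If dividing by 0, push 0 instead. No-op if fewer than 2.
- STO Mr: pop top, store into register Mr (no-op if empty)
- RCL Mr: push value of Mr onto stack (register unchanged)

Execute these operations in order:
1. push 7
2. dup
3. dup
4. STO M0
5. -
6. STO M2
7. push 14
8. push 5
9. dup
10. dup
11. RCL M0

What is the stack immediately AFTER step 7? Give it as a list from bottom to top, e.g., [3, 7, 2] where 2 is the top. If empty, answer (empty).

After op 1 (push 7): stack=[7] mem=[0,0,0,0]
After op 2 (dup): stack=[7,7] mem=[0,0,0,0]
After op 3 (dup): stack=[7,7,7] mem=[0,0,0,0]
After op 4 (STO M0): stack=[7,7] mem=[7,0,0,0]
After op 5 (-): stack=[0] mem=[7,0,0,0]
After op 6 (STO M2): stack=[empty] mem=[7,0,0,0]
After op 7 (push 14): stack=[14] mem=[7,0,0,0]

[14]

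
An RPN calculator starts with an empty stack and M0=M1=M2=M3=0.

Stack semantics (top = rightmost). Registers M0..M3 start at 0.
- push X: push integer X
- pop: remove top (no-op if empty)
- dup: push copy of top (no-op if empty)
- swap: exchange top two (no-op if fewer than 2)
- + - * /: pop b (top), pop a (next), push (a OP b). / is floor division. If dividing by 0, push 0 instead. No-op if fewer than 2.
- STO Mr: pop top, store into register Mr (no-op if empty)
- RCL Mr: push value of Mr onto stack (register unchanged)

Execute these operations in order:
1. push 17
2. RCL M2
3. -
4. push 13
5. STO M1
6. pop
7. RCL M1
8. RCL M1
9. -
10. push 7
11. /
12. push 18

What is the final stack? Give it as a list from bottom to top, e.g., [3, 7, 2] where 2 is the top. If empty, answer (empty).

Answer: [0, 18]

Derivation:
After op 1 (push 17): stack=[17] mem=[0,0,0,0]
After op 2 (RCL M2): stack=[17,0] mem=[0,0,0,0]
After op 3 (-): stack=[17] mem=[0,0,0,0]
After op 4 (push 13): stack=[17,13] mem=[0,0,0,0]
After op 5 (STO M1): stack=[17] mem=[0,13,0,0]
After op 6 (pop): stack=[empty] mem=[0,13,0,0]
After op 7 (RCL M1): stack=[13] mem=[0,13,0,0]
After op 8 (RCL M1): stack=[13,13] mem=[0,13,0,0]
After op 9 (-): stack=[0] mem=[0,13,0,0]
After op 10 (push 7): stack=[0,7] mem=[0,13,0,0]
After op 11 (/): stack=[0] mem=[0,13,0,0]
After op 12 (push 18): stack=[0,18] mem=[0,13,0,0]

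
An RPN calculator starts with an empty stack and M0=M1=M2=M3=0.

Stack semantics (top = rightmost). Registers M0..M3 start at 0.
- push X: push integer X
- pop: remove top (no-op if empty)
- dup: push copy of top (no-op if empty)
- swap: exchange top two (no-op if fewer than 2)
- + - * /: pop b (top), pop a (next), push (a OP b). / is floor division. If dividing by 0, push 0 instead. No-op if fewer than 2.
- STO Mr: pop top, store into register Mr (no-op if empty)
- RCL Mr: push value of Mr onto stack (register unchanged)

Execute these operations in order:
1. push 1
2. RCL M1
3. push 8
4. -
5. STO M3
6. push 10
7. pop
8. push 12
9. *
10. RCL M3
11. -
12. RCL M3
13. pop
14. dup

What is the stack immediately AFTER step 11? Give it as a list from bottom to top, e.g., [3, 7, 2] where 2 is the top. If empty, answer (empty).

After op 1 (push 1): stack=[1] mem=[0,0,0,0]
After op 2 (RCL M1): stack=[1,0] mem=[0,0,0,0]
After op 3 (push 8): stack=[1,0,8] mem=[0,0,0,0]
After op 4 (-): stack=[1,-8] mem=[0,0,0,0]
After op 5 (STO M3): stack=[1] mem=[0,0,0,-8]
After op 6 (push 10): stack=[1,10] mem=[0,0,0,-8]
After op 7 (pop): stack=[1] mem=[0,0,0,-8]
After op 8 (push 12): stack=[1,12] mem=[0,0,0,-8]
After op 9 (*): stack=[12] mem=[0,0,0,-8]
After op 10 (RCL M3): stack=[12,-8] mem=[0,0,0,-8]
After op 11 (-): stack=[20] mem=[0,0,0,-8]

[20]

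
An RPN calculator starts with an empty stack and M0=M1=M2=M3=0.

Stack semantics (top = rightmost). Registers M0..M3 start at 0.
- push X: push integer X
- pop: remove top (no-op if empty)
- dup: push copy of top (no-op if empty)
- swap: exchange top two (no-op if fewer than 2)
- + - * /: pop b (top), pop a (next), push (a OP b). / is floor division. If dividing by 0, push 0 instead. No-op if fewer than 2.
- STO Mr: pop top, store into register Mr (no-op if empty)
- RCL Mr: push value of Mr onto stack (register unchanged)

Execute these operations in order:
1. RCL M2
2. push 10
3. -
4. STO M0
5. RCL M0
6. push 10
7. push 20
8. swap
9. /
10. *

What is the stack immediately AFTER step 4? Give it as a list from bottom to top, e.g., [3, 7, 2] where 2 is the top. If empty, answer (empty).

After op 1 (RCL M2): stack=[0] mem=[0,0,0,0]
After op 2 (push 10): stack=[0,10] mem=[0,0,0,0]
After op 3 (-): stack=[-10] mem=[0,0,0,0]
After op 4 (STO M0): stack=[empty] mem=[-10,0,0,0]

(empty)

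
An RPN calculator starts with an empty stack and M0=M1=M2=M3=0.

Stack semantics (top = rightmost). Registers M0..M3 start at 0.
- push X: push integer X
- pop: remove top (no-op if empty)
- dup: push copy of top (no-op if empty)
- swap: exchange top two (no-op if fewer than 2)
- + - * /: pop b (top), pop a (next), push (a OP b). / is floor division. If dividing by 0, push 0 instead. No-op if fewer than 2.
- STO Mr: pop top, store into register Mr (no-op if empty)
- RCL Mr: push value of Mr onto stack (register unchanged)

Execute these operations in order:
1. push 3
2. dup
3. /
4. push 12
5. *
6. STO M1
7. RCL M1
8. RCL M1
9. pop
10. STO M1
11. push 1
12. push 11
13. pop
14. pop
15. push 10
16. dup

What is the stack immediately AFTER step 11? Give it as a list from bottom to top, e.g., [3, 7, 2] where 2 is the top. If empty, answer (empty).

After op 1 (push 3): stack=[3] mem=[0,0,0,0]
After op 2 (dup): stack=[3,3] mem=[0,0,0,0]
After op 3 (/): stack=[1] mem=[0,0,0,0]
After op 4 (push 12): stack=[1,12] mem=[0,0,0,0]
After op 5 (*): stack=[12] mem=[0,0,0,0]
After op 6 (STO M1): stack=[empty] mem=[0,12,0,0]
After op 7 (RCL M1): stack=[12] mem=[0,12,0,0]
After op 8 (RCL M1): stack=[12,12] mem=[0,12,0,0]
After op 9 (pop): stack=[12] mem=[0,12,0,0]
After op 10 (STO M1): stack=[empty] mem=[0,12,0,0]
After op 11 (push 1): stack=[1] mem=[0,12,0,0]

[1]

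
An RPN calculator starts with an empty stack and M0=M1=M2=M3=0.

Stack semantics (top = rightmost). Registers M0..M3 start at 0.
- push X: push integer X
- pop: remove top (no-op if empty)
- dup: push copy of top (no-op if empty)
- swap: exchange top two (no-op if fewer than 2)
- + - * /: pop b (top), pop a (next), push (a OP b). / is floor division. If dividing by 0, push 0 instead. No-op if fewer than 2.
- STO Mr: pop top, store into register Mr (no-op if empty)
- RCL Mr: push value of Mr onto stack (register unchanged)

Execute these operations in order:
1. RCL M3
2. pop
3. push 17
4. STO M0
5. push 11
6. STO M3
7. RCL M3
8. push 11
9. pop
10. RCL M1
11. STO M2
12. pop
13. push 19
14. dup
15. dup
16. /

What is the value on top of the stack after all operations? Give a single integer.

Answer: 1

Derivation:
After op 1 (RCL M3): stack=[0] mem=[0,0,0,0]
After op 2 (pop): stack=[empty] mem=[0,0,0,0]
After op 3 (push 17): stack=[17] mem=[0,0,0,0]
After op 4 (STO M0): stack=[empty] mem=[17,0,0,0]
After op 5 (push 11): stack=[11] mem=[17,0,0,0]
After op 6 (STO M3): stack=[empty] mem=[17,0,0,11]
After op 7 (RCL M3): stack=[11] mem=[17,0,0,11]
After op 8 (push 11): stack=[11,11] mem=[17,0,0,11]
After op 9 (pop): stack=[11] mem=[17,0,0,11]
After op 10 (RCL M1): stack=[11,0] mem=[17,0,0,11]
After op 11 (STO M2): stack=[11] mem=[17,0,0,11]
After op 12 (pop): stack=[empty] mem=[17,0,0,11]
After op 13 (push 19): stack=[19] mem=[17,0,0,11]
After op 14 (dup): stack=[19,19] mem=[17,0,0,11]
After op 15 (dup): stack=[19,19,19] mem=[17,0,0,11]
After op 16 (/): stack=[19,1] mem=[17,0,0,11]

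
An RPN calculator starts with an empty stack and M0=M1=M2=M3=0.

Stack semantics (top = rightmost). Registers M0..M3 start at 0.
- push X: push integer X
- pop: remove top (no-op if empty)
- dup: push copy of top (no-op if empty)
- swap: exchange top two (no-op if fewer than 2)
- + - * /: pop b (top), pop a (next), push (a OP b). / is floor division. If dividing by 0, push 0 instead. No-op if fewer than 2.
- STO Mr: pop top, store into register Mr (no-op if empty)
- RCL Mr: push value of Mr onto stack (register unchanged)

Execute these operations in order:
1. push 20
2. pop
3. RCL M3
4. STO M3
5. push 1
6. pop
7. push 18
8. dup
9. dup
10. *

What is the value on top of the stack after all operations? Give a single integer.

Answer: 324

Derivation:
After op 1 (push 20): stack=[20] mem=[0,0,0,0]
After op 2 (pop): stack=[empty] mem=[0,0,0,0]
After op 3 (RCL M3): stack=[0] mem=[0,0,0,0]
After op 4 (STO M3): stack=[empty] mem=[0,0,0,0]
After op 5 (push 1): stack=[1] mem=[0,0,0,0]
After op 6 (pop): stack=[empty] mem=[0,0,0,0]
After op 7 (push 18): stack=[18] mem=[0,0,0,0]
After op 8 (dup): stack=[18,18] mem=[0,0,0,0]
After op 9 (dup): stack=[18,18,18] mem=[0,0,0,0]
After op 10 (*): stack=[18,324] mem=[0,0,0,0]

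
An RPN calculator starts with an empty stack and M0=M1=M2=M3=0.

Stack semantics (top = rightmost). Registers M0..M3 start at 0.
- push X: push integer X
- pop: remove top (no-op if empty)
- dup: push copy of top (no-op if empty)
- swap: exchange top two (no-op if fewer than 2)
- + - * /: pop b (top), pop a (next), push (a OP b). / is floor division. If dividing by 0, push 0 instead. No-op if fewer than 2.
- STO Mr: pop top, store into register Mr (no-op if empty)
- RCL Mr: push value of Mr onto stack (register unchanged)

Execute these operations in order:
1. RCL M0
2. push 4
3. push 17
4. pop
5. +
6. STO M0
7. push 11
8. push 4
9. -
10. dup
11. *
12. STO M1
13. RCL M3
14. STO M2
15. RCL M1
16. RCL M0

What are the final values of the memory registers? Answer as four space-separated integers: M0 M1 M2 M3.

After op 1 (RCL M0): stack=[0] mem=[0,0,0,0]
After op 2 (push 4): stack=[0,4] mem=[0,0,0,0]
After op 3 (push 17): stack=[0,4,17] mem=[0,0,0,0]
After op 4 (pop): stack=[0,4] mem=[0,0,0,0]
After op 5 (+): stack=[4] mem=[0,0,0,0]
After op 6 (STO M0): stack=[empty] mem=[4,0,0,0]
After op 7 (push 11): stack=[11] mem=[4,0,0,0]
After op 8 (push 4): stack=[11,4] mem=[4,0,0,0]
After op 9 (-): stack=[7] mem=[4,0,0,0]
After op 10 (dup): stack=[7,7] mem=[4,0,0,0]
After op 11 (*): stack=[49] mem=[4,0,0,0]
After op 12 (STO M1): stack=[empty] mem=[4,49,0,0]
After op 13 (RCL M3): stack=[0] mem=[4,49,0,0]
After op 14 (STO M2): stack=[empty] mem=[4,49,0,0]
After op 15 (RCL M1): stack=[49] mem=[4,49,0,0]
After op 16 (RCL M0): stack=[49,4] mem=[4,49,0,0]

Answer: 4 49 0 0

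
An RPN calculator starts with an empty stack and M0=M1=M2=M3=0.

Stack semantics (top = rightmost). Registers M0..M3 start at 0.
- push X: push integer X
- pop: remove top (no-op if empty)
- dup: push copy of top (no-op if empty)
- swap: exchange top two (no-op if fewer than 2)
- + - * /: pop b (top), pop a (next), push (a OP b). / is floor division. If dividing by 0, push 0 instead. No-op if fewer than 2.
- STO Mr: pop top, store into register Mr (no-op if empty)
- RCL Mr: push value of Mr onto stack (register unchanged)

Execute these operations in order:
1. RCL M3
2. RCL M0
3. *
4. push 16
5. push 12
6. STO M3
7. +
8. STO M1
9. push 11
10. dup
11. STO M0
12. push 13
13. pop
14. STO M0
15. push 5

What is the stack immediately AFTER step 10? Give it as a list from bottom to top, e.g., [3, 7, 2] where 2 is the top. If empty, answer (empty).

After op 1 (RCL M3): stack=[0] mem=[0,0,0,0]
After op 2 (RCL M0): stack=[0,0] mem=[0,0,0,0]
After op 3 (*): stack=[0] mem=[0,0,0,0]
After op 4 (push 16): stack=[0,16] mem=[0,0,0,0]
After op 5 (push 12): stack=[0,16,12] mem=[0,0,0,0]
After op 6 (STO M3): stack=[0,16] mem=[0,0,0,12]
After op 7 (+): stack=[16] mem=[0,0,0,12]
After op 8 (STO M1): stack=[empty] mem=[0,16,0,12]
After op 9 (push 11): stack=[11] mem=[0,16,0,12]
After op 10 (dup): stack=[11,11] mem=[0,16,0,12]

[11, 11]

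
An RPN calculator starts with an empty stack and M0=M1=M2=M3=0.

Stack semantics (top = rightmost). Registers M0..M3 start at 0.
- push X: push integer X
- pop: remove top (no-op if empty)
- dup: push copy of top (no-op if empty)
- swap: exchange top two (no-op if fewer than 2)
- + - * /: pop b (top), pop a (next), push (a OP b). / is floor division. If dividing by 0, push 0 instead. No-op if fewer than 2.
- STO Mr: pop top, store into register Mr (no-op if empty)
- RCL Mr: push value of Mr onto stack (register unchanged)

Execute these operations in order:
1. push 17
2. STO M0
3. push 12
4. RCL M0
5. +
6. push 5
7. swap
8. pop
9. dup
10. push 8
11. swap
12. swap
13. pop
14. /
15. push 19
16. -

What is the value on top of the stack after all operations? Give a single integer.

Answer: -18

Derivation:
After op 1 (push 17): stack=[17] mem=[0,0,0,0]
After op 2 (STO M0): stack=[empty] mem=[17,0,0,0]
After op 3 (push 12): stack=[12] mem=[17,0,0,0]
After op 4 (RCL M0): stack=[12,17] mem=[17,0,0,0]
After op 5 (+): stack=[29] mem=[17,0,0,0]
After op 6 (push 5): stack=[29,5] mem=[17,0,0,0]
After op 7 (swap): stack=[5,29] mem=[17,0,0,0]
After op 8 (pop): stack=[5] mem=[17,0,0,0]
After op 9 (dup): stack=[5,5] mem=[17,0,0,0]
After op 10 (push 8): stack=[5,5,8] mem=[17,0,0,0]
After op 11 (swap): stack=[5,8,5] mem=[17,0,0,0]
After op 12 (swap): stack=[5,5,8] mem=[17,0,0,0]
After op 13 (pop): stack=[5,5] mem=[17,0,0,0]
After op 14 (/): stack=[1] mem=[17,0,0,0]
After op 15 (push 19): stack=[1,19] mem=[17,0,0,0]
After op 16 (-): stack=[-18] mem=[17,0,0,0]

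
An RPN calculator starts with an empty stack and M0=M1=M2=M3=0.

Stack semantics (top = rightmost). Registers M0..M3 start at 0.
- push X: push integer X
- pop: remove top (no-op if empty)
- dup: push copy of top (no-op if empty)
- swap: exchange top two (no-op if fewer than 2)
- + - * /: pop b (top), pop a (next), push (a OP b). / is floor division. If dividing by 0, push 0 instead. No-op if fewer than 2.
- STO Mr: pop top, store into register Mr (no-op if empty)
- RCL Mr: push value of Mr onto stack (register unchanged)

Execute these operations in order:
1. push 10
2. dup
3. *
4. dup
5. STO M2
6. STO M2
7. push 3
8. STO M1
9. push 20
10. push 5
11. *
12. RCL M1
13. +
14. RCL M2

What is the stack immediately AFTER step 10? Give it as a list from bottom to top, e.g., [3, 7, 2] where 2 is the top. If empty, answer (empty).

After op 1 (push 10): stack=[10] mem=[0,0,0,0]
After op 2 (dup): stack=[10,10] mem=[0,0,0,0]
After op 3 (*): stack=[100] mem=[0,0,0,0]
After op 4 (dup): stack=[100,100] mem=[0,0,0,0]
After op 5 (STO M2): stack=[100] mem=[0,0,100,0]
After op 6 (STO M2): stack=[empty] mem=[0,0,100,0]
After op 7 (push 3): stack=[3] mem=[0,0,100,0]
After op 8 (STO M1): stack=[empty] mem=[0,3,100,0]
After op 9 (push 20): stack=[20] mem=[0,3,100,0]
After op 10 (push 5): stack=[20,5] mem=[0,3,100,0]

[20, 5]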